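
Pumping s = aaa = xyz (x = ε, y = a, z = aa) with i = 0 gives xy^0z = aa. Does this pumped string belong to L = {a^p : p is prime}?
Yes

xy⁰z = ε · ε · aa = aa.
aa has length 2, which is prime, so it is in L.
(A single pumped string landing in L is not a contradiction by itself; a non-regularity proof needs some i for which xy^i z ∉ L, for every admissible decomposition.)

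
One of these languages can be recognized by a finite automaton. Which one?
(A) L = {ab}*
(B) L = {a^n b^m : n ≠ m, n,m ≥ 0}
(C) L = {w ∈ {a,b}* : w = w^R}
(A) {ab}*

(A) L = {ab}* is regular.

This can be recognized by a finite automaton (DFA/NFA).
Regular expressions like {ab}* define regular languages.

The other choices are not regular:
- {a^n b^m : n ≠ m, n,m ≥ 0}: After pumping a's, we can make n = m
- {w ∈ {a,b}* : w = w^R}: After pumping, the string is no longer symmetric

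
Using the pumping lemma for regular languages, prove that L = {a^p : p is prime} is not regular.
Assume for contradiction that L is regular, and let p ≥ 1 be the pumping length given by the pumping lemma.
Choose a prime q with q ≥ p (one exists because there are infinitely many primes) and let s = a^q. Then s ∈ L and |s| = q ≥ p.
By the pumping lemma, s = xyz for some x, y, z with |xy| ≤ p, |y| ≥ 1, and xy^i z ∈ L for every i ≥ 0.
Here y = a^k for some k with 1 ≤ k ≤ p, and xy^i z = a^(q + (i − 1)k) for every i ≥ 0.

Take i = q + 1: |xy^(q+1) z| = q + qk = q(k + 1).
Both factors satisfy q ≥ 2 and k + 1 ≥ 2, so q(k + 1) is composite, and xy^(q+1) z ∉ L.

This contradicts the pumping lemma, which requires xy^i z ∈ L for all i ≥ 0.
Hence L = {a^p : p is prime} is not regular. ∎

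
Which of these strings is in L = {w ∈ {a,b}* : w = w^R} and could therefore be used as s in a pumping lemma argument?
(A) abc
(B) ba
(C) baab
(C) baab

The pumping lemma is applied to a string s that lies in L, so first check membership of each option:
- (A) abc reversed is cba ≠ abc, so it is not a palindrome and is not in L ✗
- (B) ba reversed is ab ≠ ba, so it is not a palindrome and is not in L ✗
- (C) baab reversed is baab, the same string, so it is a palindrome and is in L ✓

Only (C) baab is in L, so it is the only candidate that could play the role of s.
(In a complete proof one picks s in terms of the pumping length p so that |s| ≥ p is guaranteed; a fixed string like baab illustrates the shape of such an s.)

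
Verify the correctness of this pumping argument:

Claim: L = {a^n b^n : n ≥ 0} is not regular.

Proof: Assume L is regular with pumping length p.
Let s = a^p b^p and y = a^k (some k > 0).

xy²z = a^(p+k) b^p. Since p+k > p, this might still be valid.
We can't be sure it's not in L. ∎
The proof is INCORRECT.

Error: The conclusion is wrong.
xy²z = a^(p+k) b^p is definitely NOT in L because the number of a's (p+k) ≠ number of b's (p).
The proof incorrectly doubts what is actually a valid contradiction.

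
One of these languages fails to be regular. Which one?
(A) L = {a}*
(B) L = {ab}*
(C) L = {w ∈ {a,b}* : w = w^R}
(C) {w ∈ {a,b}* : w = w^R}

(C) L = {w ∈ {a,b}* : w = w^R} is NOT regular.

The pumping lemma can be used to prove this:
After pumping, the string is no longer symmetric

The other languages are regular because they can be recognized by finite automata.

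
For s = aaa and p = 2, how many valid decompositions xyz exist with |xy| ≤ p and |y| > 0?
3

For s = 'aaa' with pumping length p = 2:

Constraints: |xy| ≤ 2, |y| > 0

Valid decompositions (|xy| ≤ p, |y| ≥ 1):
  • x='', y='a', z='aa'
  • x='a', y='a', z='a'
  • x='', y='aa', z='a'

Total count: 3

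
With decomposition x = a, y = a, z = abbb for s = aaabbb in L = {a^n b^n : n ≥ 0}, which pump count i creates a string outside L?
i = 0

xy⁰z = a · ε · abbb = aabbb; aabbb has 2 a's and 3 b's; 2 ≠ 3, so it is not in L.
(Other choices also work, e.g. i = 2, 3; only i = 1 is guaranteed to stay in L since xy¹z = s.)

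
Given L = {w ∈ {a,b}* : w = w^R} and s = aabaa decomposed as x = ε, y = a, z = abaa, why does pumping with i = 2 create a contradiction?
xy²z = aaabaa ∉ L

Pumping with i = 2 replaces y = a by y² = aa:
- Original: s = xyz = aabaa; aabaa reversed is aabaa, the same string, so it is a palindrome and is in L
- Pumped: xy²z = ε · aa · abaa = aaabaa
- aaabaa reversed is aabaaa ≠ aaabaa, so it is not a palindrome and is not in L

The pumping lemma would require xy²z ∈ L, so this decomposition yields a contradiction.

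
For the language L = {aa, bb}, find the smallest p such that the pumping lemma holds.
p = 3

For a finite language L, the pumping lemma holds vacuously if p > max|s| for s ∈ L.

The longest string in L = {aa, bb} has length 2.
If p = 3, then no string s ∈ L has |s| ≥ p, so the condition is vacuously true.

The minimum pumping length is p = 3.

Why no smaller p works: for any p ≤ 2, the longest string s ∈ L has |s| = 2 ≥ p, so it would
have to be pumpable; but pumping up (i = 2, 3, ...) produces ever longer strings, which cannot all lie in the
finite language L. So the pumping property fails for every p ≤ 2.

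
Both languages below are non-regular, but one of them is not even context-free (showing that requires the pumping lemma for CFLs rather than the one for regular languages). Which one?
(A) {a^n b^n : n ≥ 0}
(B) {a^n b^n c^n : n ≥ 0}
(B) {a^n b^n c^n : n ≥ 0}

(B) {a^n b^n c^n : n ≥ 0} requires the CFL pumping lemma.

- {a^n b^n : n ≥ 0} is context-free (but not regular)
  • Can be shown non-regular with the regular pumping lemma
  • After pumping, the number of a's and b's become unequal

- {a^n b^n c^n : n ≥ 0} is NOT context-free
  • Requires the CFL pumping lemma to prove
  • Cannot maintain three equal counts simultaneously

The CFL pumping lemma is "stronger" in that it can prove non-membership
in the larger class of context-free languages.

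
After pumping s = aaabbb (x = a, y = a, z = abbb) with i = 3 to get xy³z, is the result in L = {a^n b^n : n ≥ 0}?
No

xy³z = a · aaa · abbb = aaaaabbb.
aaaaabbb has 5 a's and 3 b's; 5 ≠ 3, so it is not in L.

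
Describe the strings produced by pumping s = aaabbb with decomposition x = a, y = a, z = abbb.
{xy^i z : i ≥ 0} = {a^(2+i) b^3 : i ≥ 0} = {aabbb, aaabbb, aaaabbb, ...}

With x = a, y = a, z = abbb: Starting with aaabbb and pumping the second 'a', we get strings with 2+i a's followed by 3 b's for i = 0, 1, 2, ...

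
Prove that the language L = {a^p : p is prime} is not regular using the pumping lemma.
Assume for contradiction that L is regular, and let p ≥ 1 be the pumping length given by the pumping lemma.
Choose a prime q with q ≥ p (one exists because there are infinitely many primes) and let s = a^q. Then s ∈ L and |s| = q ≥ p.
By the pumping lemma, s = xyz for some x, y, z with |xy| ≤ p, |y| ≥ 1, and xy^i z ∈ L for every i ≥ 0.
Here y = a^k for some k with 1 ≤ k ≤ p, and xy^i z = a^(q + (i − 1)k) for every i ≥ 0.

Take i = q + 1: |xy^(q+1) z| = q + qk = q(k + 1).
Both factors satisfy q ≥ 2 and k + 1 ≥ 2, so q(k + 1) is composite, and xy^(q+1) z ∉ L.

This contradicts the pumping lemma, which requires xy^i z ∈ L for all i ≥ 0.
Hence L = {a^p : p is prime} is not regular. ∎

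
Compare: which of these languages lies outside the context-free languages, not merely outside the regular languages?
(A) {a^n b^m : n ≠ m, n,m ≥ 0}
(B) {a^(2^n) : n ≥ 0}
(B) {a^(2^n) : n ≥ 0}

(B) {a^(2^n) : n ≥ 0} requires the CFL pumping lemma.

- {a^n b^m : n ≠ m, n,m ≥ 0} is context-free (but not regular)
  • Can be shown non-regular with the regular pumping lemma
  • After pumping a's, we can make n = m

- {a^(2^n) : n ≥ 0} is NOT context-free
  • Requires the CFL pumping lemma to prove
  • Gaps between powers of 2 grow exponentially

The CFL pumping lemma is "stronger" in that it can prove non-membership
in the larger class of context-free languages.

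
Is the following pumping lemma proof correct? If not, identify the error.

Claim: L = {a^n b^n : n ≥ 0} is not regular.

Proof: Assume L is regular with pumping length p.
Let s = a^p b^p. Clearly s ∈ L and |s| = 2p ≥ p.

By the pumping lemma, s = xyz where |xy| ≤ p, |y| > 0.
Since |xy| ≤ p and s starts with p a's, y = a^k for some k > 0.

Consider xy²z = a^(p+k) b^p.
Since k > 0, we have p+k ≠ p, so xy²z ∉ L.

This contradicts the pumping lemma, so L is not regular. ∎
The proof is correct.

This proof is valid because:
1. The string s = a^p b^p is correctly in L
2. The decomposition analysis is correct: y must consist only of a's
3. The contradiction is valid: pumping increases a's but not b's
4. The conclusion follows logically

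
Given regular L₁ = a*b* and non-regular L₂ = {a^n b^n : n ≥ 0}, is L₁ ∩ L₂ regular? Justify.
No — L₁ ∩ L₂ is not regular.

Every string a^n b^n already lies in a*b*, so L₁ ∩ L₂ = {a^n b^n : n ≥ 0} = L₂ itself, which is the standard non-regular language (pump s = a^p b^p).

Note that the bare facts "L₁ regular, L₂ non-regular" do not settle the question by themselves: the closure of regular languages under ∪, ∩, complement and difference applies only when BOTH operands are regular. With a non-regular operand the result can come out regular or non-regular depending on the specific languages, so one has to work out L₁ ∩ L₂ for this particular pair, as above.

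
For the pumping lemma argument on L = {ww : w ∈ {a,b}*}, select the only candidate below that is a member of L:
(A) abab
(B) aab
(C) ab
(A) abab

The pumping lemma is applied to a string s that lies in L, so first check membership of each option:
- (A) abab splits into halves ab · ab, which are equal, so it is in L (w = ab) ✓
- (B) aab has odd length 3, so it cannot be written as ww and is not in L ✗
- (C) ab has length 2; its halves are a and b, which differ, so it is not in L ✗

Only (A) abab is in L, so it is the only candidate that could play the role of s.
(In a complete proof one picks s in terms of the pumping length p so that |s| ≥ p is guaranteed; a fixed string like abab illustrates the shape of such an s.)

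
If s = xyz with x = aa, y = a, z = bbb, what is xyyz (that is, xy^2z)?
aaaabbb

Given x = 'aa', y = 'a', z = 'bbb' and i = 2:

xy^2z = x + y·y·...·y (2 times) + z
       = 'aa' + 'a'^2 + 'bbb'
       = 'aa' + 'aa' + 'bbb'
       = 'aaaabbb'

The pumped string is 'aaaabbb' with length 7.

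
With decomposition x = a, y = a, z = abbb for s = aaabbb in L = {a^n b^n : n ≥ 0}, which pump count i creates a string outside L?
i = 2

xy²z = a · aa · abbb = aaaabbb; aaaabbb has 4 a's and 3 b's; 4 ≠ 3, so it is not in L.
(Other choices also work, e.g. i = 0, 3; only i = 1 is guaranteed to stay in L since xy¹z = s.)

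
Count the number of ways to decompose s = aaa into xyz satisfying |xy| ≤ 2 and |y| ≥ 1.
3

For s = 'aaa' with pumping length p = 2:

Constraints: |xy| ≤ 2, |y| > 0

Valid decompositions (|xy| ≤ p, |y| ≥ 1):
  • x='', y='a', z='aa'
  • x='a', y='a', z='a'
  • x='', y='aa', z='a'

Total count: 3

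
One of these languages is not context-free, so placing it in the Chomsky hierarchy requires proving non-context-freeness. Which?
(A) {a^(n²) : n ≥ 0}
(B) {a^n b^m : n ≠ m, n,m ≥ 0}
(A) {a^(n²) : n ≥ 0}

(A) {a^(n²) : n ≥ 0} requires the CFL pumping lemma.

- {a^n b^m : n ≠ m, n,m ≥ 0} is context-free (but not regular)
  • Can be shown non-regular with the regular pumping lemma
  • After pumping a's, we can make n = m

- {a^(n²) : n ≥ 0} is NOT context-free
  • Requires the CFL pumping lemma to prove
  • Gaps between squares grow unboundedly

The CFL pumping lemma is "stronger" in that it can prove non-membership
in the larger class of context-free languages.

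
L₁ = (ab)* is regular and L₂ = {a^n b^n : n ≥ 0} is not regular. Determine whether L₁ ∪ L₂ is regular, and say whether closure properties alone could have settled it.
No — L₁ ∪ L₂ is not regular.

Let U = (ab)* ∪ {a^n b^n}. If U were regular, then U ∩ aa*bb* would be regular (closure under intersection with a regular language). But (ab)* ∩ aa*bb* = {ab} and {a^n b^n} ∩ aa*bb* = {a^n b^n : n ≥ 1}, so U ∩ aa*bb* = {a^n b^n : n ≥ 1}, which is not regular. Hence U is not regular.

Note that the bare facts "L₁ regular, L₂ non-regular" do not settle the question by themselves: the closure of regular languages under ∪, ∩, complement and difference applies only when BOTH operands are regular. With a non-regular operand the result can come out regular or non-regular depending on the specific languages, so one has to work out L₁ ∪ L₂ for this particular pair, as above.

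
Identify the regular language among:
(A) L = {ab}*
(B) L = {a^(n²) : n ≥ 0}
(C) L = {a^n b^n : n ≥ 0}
(A) {ab}*

(A) L = {ab}* is regular.

This can be recognized by a finite automaton (DFA/NFA).
Regular expressions like {ab}* define regular languages.

The other choices are not regular:
- {a^n b^n : n ≥ 0}: After pumping, the number of a's and b's become unequal
- {a^(n²) : n ≥ 0}: After pumping, length is no longer a perfect square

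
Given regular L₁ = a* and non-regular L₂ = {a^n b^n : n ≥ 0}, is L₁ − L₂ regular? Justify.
Yes — L₁ − L₂ is regular.

The only string of a* that lies in {a^n b^n} is ε, so L₁ − L₂ = a* − {ε} = a⁺ = aa*, which is regular.

Note that the bare facts "L₁ regular, L₂ non-regular" do not settle the question by themselves: the closure of regular languages under ∪, ∩, complement and difference applies only when BOTH operands are regular. With a non-regular operand the result can come out regular or non-regular depending on the specific languages, so one has to work out L₁ − L₂ for this particular pair, as above.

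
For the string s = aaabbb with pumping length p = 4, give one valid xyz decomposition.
x = '', y = 'aaab', z = 'bb'

For s = aaabbb and p = 4, one valid decomposition is:
- x = '' (length 0)
- y = 'aaab' (length 4)
- z = 'bb' (length 2)

Verification:
- xyz = '' + 'aaab' + 'bb' = aaabbb ✓
- |xy| = 4 ≤ 4 ✓
- |y| = 4 > 0 ✓

All pumping lemma constraints are satisfied.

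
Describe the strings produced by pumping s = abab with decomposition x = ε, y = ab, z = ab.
{xy^i z : i ≥ 0} = {(ab)^(i+1) : i ≥ 0} = {ab, abab, ababab, ...}

With x = ε, y = ab, z = ab: Pumping 'ab' gives strings of alternating a's and b's.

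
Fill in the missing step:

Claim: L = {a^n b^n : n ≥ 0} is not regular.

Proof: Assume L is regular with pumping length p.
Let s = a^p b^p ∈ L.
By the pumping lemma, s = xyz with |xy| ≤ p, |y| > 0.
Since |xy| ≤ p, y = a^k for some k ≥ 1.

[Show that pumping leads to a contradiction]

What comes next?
Consider xy²z = a^(p+k) b^p.

Since k ≥ 1, we have p + k > p.
So xy²z has more a's than b's: (p+k) a's vs p b's.
This means xy²z ∉ L because a^n b^n requires equal counts.

This contradicts the pumping lemma which states xy²z ∈ L.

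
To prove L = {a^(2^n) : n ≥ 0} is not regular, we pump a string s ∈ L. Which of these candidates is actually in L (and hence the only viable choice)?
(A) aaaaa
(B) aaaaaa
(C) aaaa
(C) aaaa

The pumping lemma is applied to a string s that lies in L, so first check membership of each option:
- (A) aaaaa has length 5, strictly between 2^2 = 4 and 2^3 = 8, so it is not in L ✗
- (B) aaaaaa has length 6, strictly between 2^2 = 4 and 2^3 = 8, so it is not in L ✗
- (C) aaaa has length 4 = 2^2, so it is in L ✓

Only (C) aaaa is in L, so it is the only candidate that could play the role of s.
(In a complete proof one picks s in terms of the pumping length p so that |s| ≥ p is guaranteed; a fixed string like aaaa illustrates the shape of such an s.)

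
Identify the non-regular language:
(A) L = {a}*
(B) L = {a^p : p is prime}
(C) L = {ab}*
(B) {a^p : p is prime}

(B) L = {a^p : p is prime} is NOT regular.

The pumping lemma can be used to prove this:
After pumping, the length becomes composite

The other languages are regular because they can be recognized by finite automata.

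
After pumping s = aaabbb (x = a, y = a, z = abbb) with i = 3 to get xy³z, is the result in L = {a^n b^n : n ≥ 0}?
No

xy³z = a · aaa · abbb = aaaaabbb.
aaaaabbb has 5 a's and 3 b's; 5 ≠ 3, so it is not in L.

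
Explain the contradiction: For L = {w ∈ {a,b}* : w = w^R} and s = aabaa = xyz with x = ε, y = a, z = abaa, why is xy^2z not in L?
xy²z = aaabaa ∉ L

Pumping with i = 2 replaces y = a by y² = aa:
- Original: s = xyz = aabaa; aabaa reversed is aabaa, the same string, so it is a palindrome and is in L
- Pumped: xy²z = ε · aa · abaa = aaabaa
- aaabaa reversed is aabaaa ≠ aaabaa, so it is not a palindrome and is not in L

The pumping lemma would require xy²z ∈ L, so this decomposition yields a contradiction.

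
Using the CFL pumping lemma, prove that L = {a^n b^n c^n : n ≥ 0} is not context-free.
Assume for contradiction that L is context-free, and let p ≥ 1 be the pumping length given by the pumping lemma for CFLs.
Choose s = a^p b^p c^p. Then s ∈ L and |s| = 3p ≥ p.
By the CFL pumping lemma, s = uvxyz for some u, v, x, y, z with |vxy| ≤ p, |vy| ≥ 1, and uv^i xy^i z ∈ L for every i ≥ 0.

Because |vxy| ≤ p, the window vxy cannot contain both an a and a c: any substring of s containing both must include the entire block b^p plus at least one a and one c, so it has length ≥ p + 2 > p.
Hence at least one of the letters a, c does not occur in vy at all.

Take i = 0: the string uxz is obtained from s by deleting |vy| ≥ 1 symbols, so |uxz| = 3p − |vy| < 3p.
But the letter (a or c) that does not occur in vy still occurs exactly p times in uxz. Every string of L with exactly p copies of some letter is a^p b^p c^p, of length 3p. Since |uxz| < 3p, uxz ∉ L.

This contradicts the CFL pumping lemma, which requires uv^i xy^i z ∈ L for all i ≥ 0.
Hence L = {a^n b^n c^n : n ≥ 0} is not context-free. ∎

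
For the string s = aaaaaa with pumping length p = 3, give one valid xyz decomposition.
x = 'a', y = 'aa', z = 'aaa'

For s = aaaaaa and p = 3, one valid decomposition is:
- x = 'a' (length 1)
- y = 'aa' (length 2)
- z = 'aaa' (length 3)

Verification:
- xyz = 'a' + 'aa' + 'aaa' = aaaaaa ✓
- |xy| = 3 ≤ 3 ✓
- |y| = 2 > 0 ✓

All pumping lemma constraints are satisfied.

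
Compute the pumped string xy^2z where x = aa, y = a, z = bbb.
aaaabbb

Given x = 'aa', y = 'a', z = 'bbb' and i = 2:

xy^2z = x + y·y·...·y (2 times) + z
       = 'aa' + 'a'^2 + 'bbb'
       = 'aa' + 'aa' + 'bbb'
       = 'aaaabbb'

The pumped string is 'aaaabbb' with length 7.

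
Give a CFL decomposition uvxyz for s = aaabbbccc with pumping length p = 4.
u='aa', v='a', x='bb', y='b', z='ccc'

For s = aaabbbccc with pumping length p = 4:

One valid decomposition:
- u = 'aa'
- v = 'a'
- x = 'bb'
- y = 'b'
- z = 'ccc'

Verification:
- uvxyz = 'aa' + 'a' + 'bb' + 'b' + 'ccc' = aaabbbccc ✓
- |vxy| = |'abbb'| = 4 ≤ 4 ✓
- |vy| = |'ab'| = 2 > 0 ✓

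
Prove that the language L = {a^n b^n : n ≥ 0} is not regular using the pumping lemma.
Assume for contradiction that L is regular, and let p ≥ 1 be the pumping length given by the pumping lemma.
Choose s = a^p b^p. Then s ∈ L and |s| = 2p ≥ p.
By the pumping lemma, s = xyz for some x, y, z with |xy| ≤ p, |y| ≥ 1, and xy^i z ∈ L for every i ≥ 0.
Since |xy| ≤ p and the first p symbols of s are all a's, we must have y = a^k for some k with 1 ≤ k ≤ p.

Take i = 2: xy²z = a^(p + k) b^p.
This string has p + k a's but p b's, and p + k > p because k ≥ 1. So xy²z ∉ L.

This contradicts the pumping lemma, which requires xy^i z ∈ L for all i ≥ 0.
Hence L = {a^n b^n : n ≥ 0} is not regular. ∎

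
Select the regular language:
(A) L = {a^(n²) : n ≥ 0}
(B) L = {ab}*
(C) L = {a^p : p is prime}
(B) {ab}*

(B) L = {ab}* is regular.

This can be recognized by a finite automaton (DFA/NFA).
Regular expressions like {ab}* define regular languages.

The other choices are not regular:
- {a^p : p is prime}: After pumping, the length becomes composite
- {a^(n²) : n ≥ 0}: After pumping, length is no longer a perfect square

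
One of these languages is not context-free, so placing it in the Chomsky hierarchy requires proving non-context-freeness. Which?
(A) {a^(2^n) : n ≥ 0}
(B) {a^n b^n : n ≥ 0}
(A) {a^(2^n) : n ≥ 0}

(A) {a^(2^n) : n ≥ 0} requires the CFL pumping lemma.

- {a^n b^n : n ≥ 0} is context-free (but not regular)
  • Can be shown non-regular with the regular pumping lemma
  • After pumping, the number of a's and b's become unequal

- {a^(2^n) : n ≥ 0} is NOT context-free
  • Requires the CFL pumping lemma to prove
  • Gaps between powers of 2 grow exponentially

The CFL pumping lemma is "stronger" in that it can prove non-membership
in the larger class of context-free languages.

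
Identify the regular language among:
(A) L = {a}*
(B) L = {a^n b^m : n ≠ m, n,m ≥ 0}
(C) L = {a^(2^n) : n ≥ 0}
(A) {a}*

(A) L = {a}* is regular.

This can be recognized by a finite automaton (DFA/NFA).
Regular expressions like {a}* define regular languages.

The other choices are not regular:
- {a^(2^n) : n ≥ 0}: After pumping, length is no longer a power of 2
- {a^n b^m : n ≠ m, n,m ≥ 0}: After pumping a's, we can make n = m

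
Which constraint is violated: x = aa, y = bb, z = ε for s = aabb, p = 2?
Violated: |xy| ≤ p

The decomposition x = aa, y = bb, z = ε for s = aabb with p = 2
violates the constraint: |xy| ≤ p

|xy| = |aabb| = 4 > 2 = p. The decomposition puts too many characters in xy.

Pumping lemma constraints:
1. xyz = s (decomposition is valid)
2. |xy| ≤ p
3. |y| > 0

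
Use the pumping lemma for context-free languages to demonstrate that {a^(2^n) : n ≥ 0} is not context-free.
Assume for contradiction that L is context-free, and let p ≥ 1 be the pumping length given by the pumping lemma for CFLs.
Choose s = a^(2^p). Then s ∈ L and |s| = 2^p ≥ p.
By the CFL pumping lemma, s = uvxyz for some u, v, x, y, z with |vxy| ≤ p, |vy| ≥ 1, and uv^i xy^i z ∈ L for every i ≥ 0.
All symbols are a's, so only lengths matter: let k = |vy|, with 1 ≤ k ≤ |vxy| ≤ p < 2^p.

Take i = 2: |uv²xy²z| = 2^p + k, and 2^p < 2^p + k < 2^p + 2^p = 2^(p+1).
So the length lies strictly between consecutive powers of two and is not a power of 2; uv²xy²z ∉ L.

This contradicts the CFL pumping lemma, which requires uv^i xy^i z ∈ L for all i ≥ 0.
Hence L = {a^(2^n) : n ≥ 0} is not context-free. ∎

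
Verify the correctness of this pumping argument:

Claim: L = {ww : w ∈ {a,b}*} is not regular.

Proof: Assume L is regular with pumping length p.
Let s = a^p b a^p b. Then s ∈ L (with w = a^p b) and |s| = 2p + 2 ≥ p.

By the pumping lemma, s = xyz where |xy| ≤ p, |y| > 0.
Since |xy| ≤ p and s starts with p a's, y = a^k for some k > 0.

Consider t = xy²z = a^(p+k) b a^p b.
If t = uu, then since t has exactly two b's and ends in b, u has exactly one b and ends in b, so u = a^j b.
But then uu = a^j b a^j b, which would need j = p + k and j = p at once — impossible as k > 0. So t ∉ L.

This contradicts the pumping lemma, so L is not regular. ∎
The proof is correct.

This proof is valid because:
1. s = a^p b a^p b is in L and is chosen in terms of p, so |s| ≥ p holds for every p
2. The decomposition analysis is correct: |xy| ≤ p forces y to lie inside the leading a's
3. The contradiction is valid: the argument shows a^(p+k) b a^p b cannot be split into two equal halves
4. The conclusion follows logically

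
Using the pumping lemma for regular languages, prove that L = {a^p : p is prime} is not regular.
Assume for contradiction that L is regular, and let p ≥ 1 be the pumping length given by the pumping lemma.
Choose a prime q with q ≥ p (one exists because there are infinitely many primes) and let s = a^q. Then s ∈ L and |s| = q ≥ p.
By the pumping lemma, s = xyz for some x, y, z with |xy| ≤ p, |y| ≥ 1, and xy^i z ∈ L for every i ≥ 0.
Here y = a^k for some k with 1 ≤ k ≤ p, and xy^i z = a^(q + (i − 1)k) for every i ≥ 0.

Take i = q + 1: |xy^(q+1) z| = q + qk = q(k + 1).
Both factors satisfy q ≥ 2 and k + 1 ≥ 2, so q(k + 1) is composite, and xy^(q+1) z ∉ L.

This contradicts the pumping lemma, which requires xy^i z ∈ L for all i ≥ 0.
Hence L = {a^p : p is prime} is not regular. ∎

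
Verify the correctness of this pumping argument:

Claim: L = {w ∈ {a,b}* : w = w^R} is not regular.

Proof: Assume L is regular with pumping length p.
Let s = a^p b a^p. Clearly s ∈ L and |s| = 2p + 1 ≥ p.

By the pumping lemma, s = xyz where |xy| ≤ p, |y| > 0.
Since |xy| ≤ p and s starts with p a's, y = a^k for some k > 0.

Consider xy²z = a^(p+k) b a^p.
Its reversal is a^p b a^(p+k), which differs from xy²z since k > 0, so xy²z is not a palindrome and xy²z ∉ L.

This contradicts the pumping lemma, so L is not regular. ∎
The proof is correct.

This proof is valid because:
1. s = a^p b a^p is in L and is chosen in terms of p, so |s| ≥ p holds for every p
2. The decomposition analysis is correct: |xy| ≤ p forces y to lie inside the leading a's
3. The contradiction is valid: a^(p+k) b a^p has more a's before the b than after it, so it is not a palindrome
4. The conclusion follows logically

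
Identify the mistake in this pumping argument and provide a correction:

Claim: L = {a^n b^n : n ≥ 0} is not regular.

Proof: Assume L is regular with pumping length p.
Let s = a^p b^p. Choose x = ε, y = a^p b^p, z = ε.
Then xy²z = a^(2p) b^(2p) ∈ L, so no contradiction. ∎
Error: The decomposition violates |xy| ≤ p. With y = a^p b^p, |xy| = |y| = 2p > p. (The proof also miscomputes xy²z, which would be a^p b^p a^p b^p rather than a^(2p) b^(2p), and it wrongly treats one harmless decomposition as settling the matter — the prover does not get to choose the decomposition.)

Correction: The pumping lemma requires |xy| ≤ p, and the argument must handle every decomposition satisfying |xy| ≤ p, |y| ≥ 1. Since s starts with p a's, any such y consists only of a's, say y = a^k with k ≥ 1. Then xy²z = a^(p+k) b^p has unequal numbers of a's and b's, so xy²z ∉ L — the required contradiction.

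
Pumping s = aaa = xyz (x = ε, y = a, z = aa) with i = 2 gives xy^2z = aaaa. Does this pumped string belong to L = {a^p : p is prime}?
No

xy²z = ε · aa · aa = aaaa.
aaaa has length 4 = 2 × 2, which is not prime, so it is not in L.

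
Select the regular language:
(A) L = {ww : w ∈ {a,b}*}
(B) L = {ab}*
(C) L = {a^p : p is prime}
(B) {ab}*

(B) L = {ab}* is regular.

This can be recognized by a finite automaton (DFA/NFA).
Regular expressions like {ab}* define regular languages.

The other choices are not regular:
- {a^p : p is prime}: After pumping, the length becomes composite
- {ww : w ∈ {a,b}*}: After pumping, the two halves no longer match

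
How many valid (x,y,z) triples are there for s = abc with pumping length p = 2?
3

For s = 'abc' with pumping length p = 2:

Constraints: |xy| ≤ 2, |y| > 0

Valid decompositions (|xy| ≤ p, |y| ≥ 1):
  • x='', y='a', z='bc'
  • x='a', y='b', z='c'
  • x='', y='ab', z='c'

Total count: 3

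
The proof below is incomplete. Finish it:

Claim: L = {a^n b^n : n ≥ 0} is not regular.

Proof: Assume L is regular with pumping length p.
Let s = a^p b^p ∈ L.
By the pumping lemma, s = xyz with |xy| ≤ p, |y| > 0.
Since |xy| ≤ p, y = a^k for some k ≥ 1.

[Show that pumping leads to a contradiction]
Consider xy²z = a^(p+k) b^p.

Since k ≥ 1, we have p + k > p.
So xy²z has more a's than b's: (p+k) a's vs p b's.
This means xy²z ∉ L because a^n b^n requires equal counts.

This contradicts the pumping lemma which states xy²z ∈ L.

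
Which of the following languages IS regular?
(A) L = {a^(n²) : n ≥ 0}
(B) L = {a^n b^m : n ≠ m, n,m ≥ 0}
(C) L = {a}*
(C) {a}*

(C) L = {a}* is regular.

This can be recognized by a finite automaton (DFA/NFA).
Regular expressions like {a}* define regular languages.

The other choices are not regular:
- {a^(n²) : n ≥ 0}: After pumping, length is no longer a perfect square
- {a^n b^m : n ≠ m, n,m ≥ 0}: After pumping a's, we can make n = m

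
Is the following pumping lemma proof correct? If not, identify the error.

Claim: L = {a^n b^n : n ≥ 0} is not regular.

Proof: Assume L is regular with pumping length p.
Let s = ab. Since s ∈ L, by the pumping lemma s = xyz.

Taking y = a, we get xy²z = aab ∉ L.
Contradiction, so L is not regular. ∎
The proof is INCORRECT.

Error: The string s = ab may be shorter than p.
The pumping lemma only applies to strings with |s| ≥ p, and p is not under our control.
We must choose s in terms of p, e.g. s = a^p b^p, to ensure |s| ≥ p.
(The proof also fixes one particular y; a valid argument must handle every decomposition with |xy| ≤ p and |y| ≥ 1 — for s = a^p b^p this forces y = a^k, and then xy²z = a^(p+k) b^p ∉ L.)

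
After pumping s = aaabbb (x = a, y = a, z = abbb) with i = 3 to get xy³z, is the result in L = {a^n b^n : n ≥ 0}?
No

xy³z = a · aaa · abbb = aaaaabbb.
aaaaabbb has 5 a's and 3 b's; 5 ≠ 3, so it is not in L.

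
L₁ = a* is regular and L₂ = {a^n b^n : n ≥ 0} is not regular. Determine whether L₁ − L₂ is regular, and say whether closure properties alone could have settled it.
Yes — L₁ − L₂ is regular.

The only string of a* that lies in {a^n b^n} is ε, so L₁ − L₂ = a* − {ε} = a⁺ = aa*, which is regular.

Note that the bare facts "L₁ regular, L₂ non-regular" do not settle the question by themselves: the closure of regular languages under ∪, ∩, complement and difference applies only when BOTH operands are regular. With a non-regular operand the result can come out regular or non-regular depending on the specific languages, so one has to work out L₁ − L₂ for this particular pair, as above.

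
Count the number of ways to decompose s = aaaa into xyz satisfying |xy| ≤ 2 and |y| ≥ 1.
3

For s = 'aaaa' with pumping length p = 2:

Constraints: |xy| ≤ 2, |y| > 0

Valid decompositions (|xy| ≤ p, |y| ≥ 1):
  • x='', y='a', z='aaa'
  • x='a', y='a', z='aa'
  • x='', y='aa', z='aa'

Total count: 3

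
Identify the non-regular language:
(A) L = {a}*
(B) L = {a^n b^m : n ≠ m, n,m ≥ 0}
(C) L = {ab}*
(B) {a^n b^m : n ≠ m, n,m ≥ 0}

(B) L = {a^n b^m : n ≠ m, n,m ≥ 0} is NOT regular.

The pumping lemma can be used to prove this:
After pumping a's, we can make n = m

The other languages are regular because they can be recognized by finite automata.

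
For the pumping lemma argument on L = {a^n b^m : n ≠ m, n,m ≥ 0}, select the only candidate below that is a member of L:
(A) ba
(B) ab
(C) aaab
(C) aaab

The pumping lemma is applied to a string s that lies in L, so first check membership of each option:
- (A) ba has an a after a b, so it is not of the form a^n b^m and is not in L ✗
- (B) ab = a^1 b^1 has n = m = 1, so it is not in L ✗
- (C) aaab = a^3 b^1 with 3 ≠ 1, so it is in L ✓

Only (C) aaab is in L, so it is the only candidate that could play the role of s.
(In a complete proof one picks s in terms of the pumping length p so that |s| ≥ p is guaranteed; a fixed string like aaab illustrates the shape of such an s.)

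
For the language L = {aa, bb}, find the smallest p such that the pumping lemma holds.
p = 3

For a finite language L, the pumping lemma holds vacuously if p > max|s| for s ∈ L.

The longest string in L = {aa, bb} has length 2.
If p = 3, then no string s ∈ L has |s| ≥ p, so the condition is vacuously true.

The minimum pumping length is p = 3.

Why no smaller p works: for any p ≤ 2, the longest string s ∈ L has |s| = 2 ≥ p, so it would
have to be pumpable; but pumping up (i = 2, 3, ...) produces ever longer strings, which cannot all lie in the
finite language L. So the pumping property fails for every p ≤ 2.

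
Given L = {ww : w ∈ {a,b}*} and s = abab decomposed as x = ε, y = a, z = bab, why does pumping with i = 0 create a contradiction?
xy⁰z = bab ∉ L

Pumping with i = 0 replaces y = a by y⁰ = ε:
- Original: s = xyz = abab; abab splits into halves ab · ab, which are equal, so it is in L (w = ab)
- Pumped: xy⁰z = ε · ε · bab = bab
- bab has odd length 3, so it cannot be written as ww and is not in L

The pumping lemma would require xy⁰z ∈ L, so this decomposition yields a contradiction.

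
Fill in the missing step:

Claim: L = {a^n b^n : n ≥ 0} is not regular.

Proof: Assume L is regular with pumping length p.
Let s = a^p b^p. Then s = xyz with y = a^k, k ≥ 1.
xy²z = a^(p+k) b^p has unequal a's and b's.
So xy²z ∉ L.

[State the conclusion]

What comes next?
This contradicts the pumping lemma for regular languages,
which guarantees xy^i z ∈ L for all i ≥ 0.

Since our assumption that L is regular leads to a contradiction,
we conclude that L = {a^n b^n : n ≥ 0} is NOT regular. ∎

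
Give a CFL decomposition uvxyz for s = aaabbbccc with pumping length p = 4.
u='aa', v='a', x='bb', y='b', z='ccc'

For s = aaabbbccc with pumping length p = 4:

One valid decomposition:
- u = 'aa'
- v = 'a'
- x = 'bb'
- y = 'b'
- z = 'ccc'

Verification:
- uvxyz = 'aa' + 'a' + 'bb' + 'b' + 'ccc' = aaabbbccc ✓
- |vxy| = |'abbb'| = 4 ≤ 4 ✓
- |vy| = |'ab'| = 2 > 0 ✓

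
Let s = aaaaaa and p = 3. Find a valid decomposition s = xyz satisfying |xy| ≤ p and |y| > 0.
x = '', y = 'aaa', z = 'aaa'

For s = aaaaaa and p = 3, one valid decomposition is:
- x = '' (length 0)
- y = 'aaa' (length 3)
- z = 'aaa' (length 3)

Verification:
- xyz = '' + 'aaa' + 'aaa' = aaaaaa ✓
- |xy| = 3 ≤ 3 ✓
- |y| = 3 > 0 ✓

All pumping lemma constraints are satisfied.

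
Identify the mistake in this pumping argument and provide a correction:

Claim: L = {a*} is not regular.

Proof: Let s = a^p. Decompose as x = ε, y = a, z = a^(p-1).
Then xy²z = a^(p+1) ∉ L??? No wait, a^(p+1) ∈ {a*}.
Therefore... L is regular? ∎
Error: The proof attempts to show a*  is not regular, but a* IS regular!

Correction: a* is a regular language (recognized by a simple DFA with one accepting state and self-loop on 'a'). The pumping lemma can only prove non-regularity, not regularity. For regular languages, pumping always works.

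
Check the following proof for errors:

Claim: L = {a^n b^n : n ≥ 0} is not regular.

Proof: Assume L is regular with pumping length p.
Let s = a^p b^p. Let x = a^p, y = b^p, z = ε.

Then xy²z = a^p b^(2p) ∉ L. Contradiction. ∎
The proof is INCORRECT.

Error: The decomposition violates |xy| ≤ p.
With x = a^p and y = b^p, we have |xy| = 2p > p.
The pumping lemma requires |xy| ≤ p, so y must be within the first p characters.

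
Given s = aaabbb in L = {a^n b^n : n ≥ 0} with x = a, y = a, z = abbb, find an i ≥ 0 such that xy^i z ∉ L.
i = 3

xy³z = a · aaa · abbb = aaaaabbb; aaaaabbb has 5 a's and 3 b's; 5 ≠ 3, so it is not in L.
(Other choices also work, e.g. i = 0, 2; only i = 1 is guaranteed to stay in L since xy¹z = s.)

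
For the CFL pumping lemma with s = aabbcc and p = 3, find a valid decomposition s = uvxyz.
u='aa', v='b', x='b', y='c', z='c'

For s = aabbcc with pumping length p = 3:

One valid decomposition:
- u = 'aa'
- v = 'b'
- x = 'b'
- y = 'c'
- z = 'c'

Verification:
- uvxyz = 'aa' + 'b' + 'b' + 'c' + 'c' = aabbcc ✓
- |vxy| = |'bbc'| = 3 ≤ 3 ✓
- |vy| = |'bc'| = 2 > 0 ✓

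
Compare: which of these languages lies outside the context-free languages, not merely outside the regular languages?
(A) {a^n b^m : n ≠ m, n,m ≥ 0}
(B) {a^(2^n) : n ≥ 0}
(B) {a^(2^n) : n ≥ 0}

(B) {a^(2^n) : n ≥ 0} requires the CFL pumping lemma.

- {a^n b^m : n ≠ m, n,m ≥ 0} is context-free (but not regular)
  • Can be shown non-regular with the regular pumping lemma
  • After pumping a's, we can make n = m

- {a^(2^n) : n ≥ 0} is NOT context-free
  • Requires the CFL pumping lemma to prove
  • Gaps between powers of 2 grow exponentially

The CFL pumping lemma is "stronger" in that it can prove non-membership
in the larger class of context-free languages.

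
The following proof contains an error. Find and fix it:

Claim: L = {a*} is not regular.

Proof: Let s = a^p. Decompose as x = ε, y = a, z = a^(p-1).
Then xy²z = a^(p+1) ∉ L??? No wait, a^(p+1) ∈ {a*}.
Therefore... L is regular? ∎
Error: The proof attempts to show a*  is not regular, but a* IS regular!

Correction: a* is a regular language (recognized by a simple DFA with one accepting state and self-loop on 'a'). The pumping lemma can only prove non-regularity, not regularity. For regular languages, pumping always works.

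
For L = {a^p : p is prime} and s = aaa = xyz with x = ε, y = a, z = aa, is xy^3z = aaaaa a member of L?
Yes

xy³z = ε · aaa · aa = aaaaa.
aaaaa has length 5, which is prime, so it is in L.
(A single pumped string landing in L is not a contradiction by itself; a non-regularity proof needs some i for which xy^i z ∉ L, for every admissible decomposition.)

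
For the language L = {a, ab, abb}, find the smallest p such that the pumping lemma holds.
p = 4

For a finite language L, the pumping lemma holds vacuously if p > max|s| for s ∈ L.

The longest string in L = {a, ab, abb} has length 3.
If p = 4, then no string s ∈ L has |s| ≥ p, so the condition is vacuously true.

The minimum pumping length is p = 4.

Why no smaller p works: for any p ≤ 3, the longest string s ∈ L has |s| = 3 ≥ p, so it would
have to be pumpable; but pumping up (i = 2, 3, ...) produces ever longer strings, which cannot all lie in the
finite language L. So the pumping property fails for every p ≤ 3.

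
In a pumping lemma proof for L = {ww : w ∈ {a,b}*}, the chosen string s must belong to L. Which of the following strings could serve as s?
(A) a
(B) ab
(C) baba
(C) baba

The pumping lemma is applied to a string s that lies in L, so first check membership of each option:
- (A) a has odd length 1, so it cannot be written as ww and is not in L ✗
- (B) ab has length 2; its halves are a and b, which differ, so it is not in L ✗
- (C) baba splits into halves ba · ba, which are equal, so it is in L (w = ba) ✓

Only (C) baba is in L, so it is the only candidate that could play the role of s.
(In a complete proof one picks s in terms of the pumping length p so that |s| ≥ p is guaranteed; a fixed string like baba illustrates the shape of such an s.)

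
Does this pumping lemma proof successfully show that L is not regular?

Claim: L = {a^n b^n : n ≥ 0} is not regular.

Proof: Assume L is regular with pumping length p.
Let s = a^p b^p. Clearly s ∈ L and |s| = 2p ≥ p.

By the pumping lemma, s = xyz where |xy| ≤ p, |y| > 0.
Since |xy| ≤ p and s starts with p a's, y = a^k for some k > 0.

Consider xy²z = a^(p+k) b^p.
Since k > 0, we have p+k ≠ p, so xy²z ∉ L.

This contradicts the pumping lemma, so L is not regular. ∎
The proof is correct.

This proof is valid because:
1. The string s = a^p b^p is correctly in L
2. The decomposition analysis is correct: y must consist only of a's
3. The contradiction is valid: pumping increases a's but not b's
4. The conclusion follows logically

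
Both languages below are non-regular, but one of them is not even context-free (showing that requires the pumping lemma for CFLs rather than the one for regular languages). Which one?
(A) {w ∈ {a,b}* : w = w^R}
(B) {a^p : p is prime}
(B) {a^p : p is prime}

(B) {a^p : p is prime} requires the CFL pumping lemma.

- {w ∈ {a,b}* : w = w^R} is context-free (but not regular)
  • Can be shown non-regular with the regular pumping lemma
  • After pumping, the string is no longer symmetric

- {a^p : p is prime} is NOT context-free
  • Requires the CFL pumping lemma to prove
  • The CFL pumping lemma also fails because prime gaps are unbounded

The CFL pumping lemma is "stronger" in that it can prove non-membership
in the larger class of context-free languages.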